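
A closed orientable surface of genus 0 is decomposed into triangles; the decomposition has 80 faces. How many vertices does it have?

42

χ = 2 − 2·0 = 2, and every face is a triangle so 3F = 2E.
E = 3·80/2 = 120. Then V = 2 + E − F = 2 + 120 − 80 = 42.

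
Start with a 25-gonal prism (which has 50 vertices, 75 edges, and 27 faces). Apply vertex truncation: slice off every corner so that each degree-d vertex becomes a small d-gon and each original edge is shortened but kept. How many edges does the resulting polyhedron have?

Truncation replaces each original edge-end by a new vertex, so V′ = 2E = 150.
Each original edge survives, and each old vertex of degree d contributes d new edges; summing degrees gives Σd = 2E, so E′ = E + 2E = 3E = 225.
Each original face survives and each original vertex becomes one new face: F′ = F + V = 77.

225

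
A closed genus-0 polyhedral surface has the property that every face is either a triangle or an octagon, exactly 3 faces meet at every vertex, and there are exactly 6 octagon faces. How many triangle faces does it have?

Let x be the number of triangles; then F = 6 + x.
Edge–face incidences: 2E = 8·6 + 3·x = 48 + 3x.
Every vertex has degree 3, so 3V = 2E.
Euler: V − E + F = 2 ⇒ (2E)/3 − E + (6 + x) = 2.
Multiply by 6: 2·(2E) − 3·(2E) + 6·(6 + x) = 12, i.e. 36 + 6x − (48 + 3x) = 12.
Collecting terms: 3x − 12 = 12, so 3x = 24, so x = 8.
Then 2E = 48 + 3·8 = 72, so E = 36, V = 2E/3 = 24, F = 6 + 8 = 14.

8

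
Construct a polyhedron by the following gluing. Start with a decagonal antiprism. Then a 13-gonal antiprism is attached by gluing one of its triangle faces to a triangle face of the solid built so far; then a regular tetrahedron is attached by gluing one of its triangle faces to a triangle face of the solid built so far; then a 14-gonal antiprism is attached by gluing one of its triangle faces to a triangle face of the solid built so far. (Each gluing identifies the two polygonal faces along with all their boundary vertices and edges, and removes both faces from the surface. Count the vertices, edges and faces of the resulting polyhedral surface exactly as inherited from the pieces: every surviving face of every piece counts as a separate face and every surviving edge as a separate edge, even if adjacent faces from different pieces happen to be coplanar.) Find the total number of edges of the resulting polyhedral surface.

145

A decagonal antiprism: V=20, E=40, F=22.
Attach a 13-gonal antiprism (V=26, E=52, F=28) along a 3-gon: merge 3 vertices and 3 edges, delete both glued faces → V=43, E=89, F=48.
Attach a regular tetrahedron (V=4, E=6, F=4) along a 3-gon: merge 3 vertices and 3 edges, delete both glued faces → V=44, E=92, F=50.
Attach a 14-gonal antiprism (V=28, E=56, F=30) along a 3-gon: merge 3 vertices and 3 edges, delete both glued faces → V=69, E=145, F=78.
Check: V − E + F = 69 − 145 + 78 = 2.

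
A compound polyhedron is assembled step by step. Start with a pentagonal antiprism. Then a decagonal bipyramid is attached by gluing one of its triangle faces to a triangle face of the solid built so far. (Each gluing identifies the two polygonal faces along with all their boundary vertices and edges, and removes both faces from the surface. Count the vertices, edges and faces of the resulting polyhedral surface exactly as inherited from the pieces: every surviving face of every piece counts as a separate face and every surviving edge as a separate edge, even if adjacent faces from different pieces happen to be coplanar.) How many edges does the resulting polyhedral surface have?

47

A pentagonal antiprism: V=10, E=20, F=12.
Attach a decagonal bipyramid (V=12, E=30, F=20) along a 3-gon: merge 3 vertices and 3 edges, delete both glued faces → V=19, E=47, F=30.
Check: V − E + F = 19 − 47 + 30 = 2.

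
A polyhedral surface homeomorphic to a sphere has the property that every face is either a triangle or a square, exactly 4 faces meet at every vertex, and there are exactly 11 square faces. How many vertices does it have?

Let x be the number of triangles; then F = 11 + x.
Edge–face incidences: 2E = 4·11 + 3·x = 44 + 3x.
Every vertex has degree 4, so 4V = 2E.
Euler: V − E + F = 2 ⇒ (2E)/4 − E + (11 + x) = 2.
Multiply by 8: 2·(2E) − 4·(2E) + 8·(11 + x) = 16, i.e. 88 + 8x − 2·(44 + 3x) = 16.
Collecting terms: 2x = 16, so x = 8.
Then 2E = 44 + 3·8 = 68, so E = 34, V = 2E/4 = 17, F = 11 + 8 = 19.

17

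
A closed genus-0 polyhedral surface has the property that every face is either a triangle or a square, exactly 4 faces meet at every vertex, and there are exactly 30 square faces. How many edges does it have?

Let x be the number of triangles; then F = 30 + x.
Edge–face incidences: 2E = 4·30 + 3·x = 120 + 3x.
Every vertex has degree 4, so 4V = 2E.
Euler: V − E + F = 2 ⇒ (2E)/4 − E + (30 + x) = 2.
Multiply by 8: 2·(2E) − 4·(2E) + 8·(30 + x) = 16, i.e. 240 + 8x − 2·(120 + 3x) = 16.
Collecting terms: 2x = 16, so x = 8.
Then 2E = 120 + 3·8 = 144, so E = 72, V = 2E/4 = 36, F = 30 + 8 = 38.

72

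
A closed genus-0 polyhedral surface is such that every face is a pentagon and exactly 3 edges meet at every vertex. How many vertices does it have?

20

Each face has 5 edges and each edge borders two faces, so 2E = 5F.
Each vertex has degree 3, so 3V = 2E and hence V = 5F/3.
Euler: V − E + F = 2 ⇒ (5F/3) − (5F/2) + F = 2.
Multiply by 6: (10 − 15 + 6)F = 12, i.e. 1F = 12.
So F = 12, E = 5·12/2 = 30, V = 5·12/3 = 20.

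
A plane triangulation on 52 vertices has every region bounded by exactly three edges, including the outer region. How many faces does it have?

100

In a plane triangulation 3F = 2E and V − E + F = 2, so F = 2V − 4 = 2·52 − 4 = 100.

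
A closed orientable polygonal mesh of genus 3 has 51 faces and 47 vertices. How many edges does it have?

For a closed orientable surface of genus 3, χ = 2 − 2·3 = -4.
E = V + F − (-4) = 47 + 51 − (-4) = 102.

102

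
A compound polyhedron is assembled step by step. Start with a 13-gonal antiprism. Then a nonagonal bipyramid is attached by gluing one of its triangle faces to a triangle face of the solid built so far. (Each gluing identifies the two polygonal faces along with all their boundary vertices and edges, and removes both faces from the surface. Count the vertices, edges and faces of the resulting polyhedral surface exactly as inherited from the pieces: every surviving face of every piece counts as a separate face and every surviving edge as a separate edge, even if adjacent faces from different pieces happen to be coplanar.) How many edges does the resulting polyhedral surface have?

A 13-gonal antiprism: V=26, E=52, F=28.
Attach a nonagonal bipyramid (V=11, E=27, F=18) along a 3-gon: merge 3 vertices and 3 edges, delete both glued faces → V=34, E=76, F=44.
Check: V − E + F = 34 − 76 + 44 = 2.

76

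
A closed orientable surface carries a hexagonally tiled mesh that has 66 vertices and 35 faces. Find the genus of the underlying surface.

Every face is a hexagon, so 2E = 6·35 = 210, giving E = 105.
χ = V − E + F = 66 − 105 + 35 = -4.
For a closed orientable surface χ = 2 − 2g, so g = (2 − (-4))/2 = 3.

3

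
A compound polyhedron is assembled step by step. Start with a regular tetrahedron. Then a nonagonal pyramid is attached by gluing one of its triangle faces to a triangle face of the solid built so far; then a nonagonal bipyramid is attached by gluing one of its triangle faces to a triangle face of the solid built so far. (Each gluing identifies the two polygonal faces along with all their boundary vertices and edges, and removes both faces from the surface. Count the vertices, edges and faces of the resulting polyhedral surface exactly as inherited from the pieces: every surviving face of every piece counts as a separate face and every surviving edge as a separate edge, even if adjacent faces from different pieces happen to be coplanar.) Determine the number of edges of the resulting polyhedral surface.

45

A regular tetrahedron: V=4, E=6, F=4.
Attach a nonagonal pyramid (V=10, E=18, F=10) along a 3-gon: merge 3 vertices and 3 edges, delete both glued faces → V=11, E=21, F=12.
Attach a nonagonal bipyramid (V=11, E=27, F=18) along a 3-gon: merge 3 vertices and 3 edges, delete both glued faces → V=19, E=45, F=28.
Check: V − E + F = 19 − 45 + 28 = 2.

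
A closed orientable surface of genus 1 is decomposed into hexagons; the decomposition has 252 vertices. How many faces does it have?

126

χ = 2 − 2·1 = 0, and every face is a hexagon so 6F = 2E.
V − E + F = 0 with E = 6F/2 gives 252 − (6/2 − 1)·F = 0, so F = 126 and E = 378.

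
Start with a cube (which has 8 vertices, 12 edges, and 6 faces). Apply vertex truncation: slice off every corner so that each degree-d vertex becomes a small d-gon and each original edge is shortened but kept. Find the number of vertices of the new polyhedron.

Truncation replaces each original edge-end by a new vertex, so V′ = 2E = 24.
Each original edge survives, and each old vertex of degree d contributes d new edges; summing degrees gives Σd = 2E, so E′ = E + 2E = 3E = 36.
Each original face survives and each original vertex becomes one new face: F′ = F + V = 14.

24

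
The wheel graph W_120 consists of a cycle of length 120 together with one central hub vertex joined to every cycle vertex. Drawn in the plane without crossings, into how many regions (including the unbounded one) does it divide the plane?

W_120 has V = 120 + 1 = 121 vertices and E = 2·120 = 240 edges.
By Euler's formula F = 2 − V + E = 2 − 121 + 240 = 121.

121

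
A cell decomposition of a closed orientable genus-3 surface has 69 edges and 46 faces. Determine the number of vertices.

19

For a closed orientable surface of genus 3, χ = 2 − 2·3 = -4.
V = -4 + E − F = -4 + 69 − 46 = 19.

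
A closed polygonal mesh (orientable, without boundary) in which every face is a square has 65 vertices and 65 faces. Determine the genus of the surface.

Every face is a square, so 2E = 4·65 = 260, giving E = 130.
χ = V − E + F = 65 − 130 + 65 = 0.
For a closed orientable surface χ = 2 − 2g, so g = (2 − (0))/2 = 1.

1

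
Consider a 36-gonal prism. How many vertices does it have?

72

A prism on an n-gon has two n-gon bases and n rectangular sides: V = 2·36 = 72, E = 3·36 = 108, F = 36 + 2 = 38.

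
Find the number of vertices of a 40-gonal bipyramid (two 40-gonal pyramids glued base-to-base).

A bipyramid over an n-gon has 2n triangular faces and n + 2 vertices: V = 40 + 2 = 42, E = 3·40 = 120, F = 2·40 = 80.
Check: V − E + F = 42 − 120 + 80 = 2.

42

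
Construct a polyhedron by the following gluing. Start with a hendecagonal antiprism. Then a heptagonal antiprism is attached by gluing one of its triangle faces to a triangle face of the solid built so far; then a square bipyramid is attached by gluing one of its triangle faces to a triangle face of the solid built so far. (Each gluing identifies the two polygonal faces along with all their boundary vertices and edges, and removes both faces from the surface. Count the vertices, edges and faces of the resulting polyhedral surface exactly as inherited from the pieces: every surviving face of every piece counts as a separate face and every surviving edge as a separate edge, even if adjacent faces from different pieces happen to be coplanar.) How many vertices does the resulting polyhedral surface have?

A hendecagonal antiprism: V=22, E=44, F=24.
Attach a heptagonal antiprism (V=14, E=28, F=16) along a 3-gon: merge 3 vertices and 3 edges, delete both glued faces → V=33, E=69, F=38.
Attach a square bipyramid (V=6, E=12, F=8) along a 3-gon: merge 3 vertices and 3 edges, delete both glued faces → V=36, E=78, F=44.
Check: V − E + F = 36 − 78 + 44 = 2.

36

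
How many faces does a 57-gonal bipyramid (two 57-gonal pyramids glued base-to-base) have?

A bipyramid over an n-gon has 2n triangular faces and n + 2 vertices: V = 57 + 2 = 59, E = 3·57 = 171, F = 2·57 = 114.

114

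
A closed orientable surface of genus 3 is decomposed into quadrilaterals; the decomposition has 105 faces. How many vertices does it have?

101

χ = 2 − 2·3 = -4, and every face is a square so 4F = 2E.
E = 4·105/2 = 210. Then V = -4 + E − F = -4 + 210 − 105 = 101.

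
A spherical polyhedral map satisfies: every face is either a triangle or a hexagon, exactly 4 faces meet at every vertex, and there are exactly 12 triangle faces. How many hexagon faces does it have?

2

Let x be the number of hexagons; then F = 12 + x.
Edge–face incidences: 2E = 3·12 + 6·x = 36 + 6x.
Every vertex has degree 4, so 4V = 2E.
Euler: V − E + F = 2 ⇒ (2E)/4 − E + (12 + x) = 2.
Multiply by 8: 2·(2E) − 4·(2E) + 8·(12 + x) = 16, i.e. 96 + 8x − 2·(36 + 6x) = 16.
Collecting terms: −4x + 24 = 16, so −4x = −8, so x = 2.
Then 2E = 36 + 6·2 = 48, so E = 24, V = 2E/4 = 12, F = 12 + 2 = 14.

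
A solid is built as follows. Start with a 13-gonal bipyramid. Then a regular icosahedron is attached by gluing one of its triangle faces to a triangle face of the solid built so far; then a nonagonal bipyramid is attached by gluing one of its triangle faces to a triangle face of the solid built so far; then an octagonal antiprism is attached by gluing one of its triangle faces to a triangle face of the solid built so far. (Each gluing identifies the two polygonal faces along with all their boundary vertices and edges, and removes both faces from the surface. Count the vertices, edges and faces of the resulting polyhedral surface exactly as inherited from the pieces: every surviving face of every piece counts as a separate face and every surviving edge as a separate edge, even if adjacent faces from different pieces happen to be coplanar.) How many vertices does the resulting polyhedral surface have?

A 13-gonal bipyramid: V=15, E=39, F=26.
Attach a regular icosahedron (V=12, E=30, F=20) along a 3-gon: merge 3 vertices and 3 edges, delete both glued faces → V=24, E=66, F=44.
Attach a nonagonal bipyramid (V=11, E=27, F=18) along a 3-gon: merge 3 vertices and 3 edges, delete both glued faces → V=32, E=90, F=60.
Attach an octagonal antiprism (V=16, E=32, F=18) along a 3-gon: merge 3 vertices and 3 edges, delete both glued faces → V=45, E=119, F=76.
Check: V − E + F = 45 − 119 + 76 = 2.

45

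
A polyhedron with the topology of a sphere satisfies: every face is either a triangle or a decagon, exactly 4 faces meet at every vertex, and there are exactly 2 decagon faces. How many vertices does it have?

Let x be the number of triangles; then F = 2 + x.
Edge–face incidences: 2E = 10·2 + 3·x = 20 + 3x.
Every vertex has degree 4, so 4V = 2E.
Euler: V − E + F = 2 ⇒ (2E)/4 − E + (2 + x) = 2.
Multiply by 8: 2·(2E) − 4·(2E) + 8·(2 + x) = 16, i.e. 16 + 8x − 2·(20 + 3x) = 16.
Collecting terms: 2x − 24 = 16, so 2x = 40, so x = 20.
Then 2E = 20 + 3·20 = 80, so E = 40, V = 2E/4 = 20, F = 2 + 20 = 22.

20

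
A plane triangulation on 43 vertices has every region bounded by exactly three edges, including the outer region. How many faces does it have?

82

In a plane triangulation 3F = 2E and V − E + F = 2, so F = 2V − 4 = 2·43 − 4 = 82.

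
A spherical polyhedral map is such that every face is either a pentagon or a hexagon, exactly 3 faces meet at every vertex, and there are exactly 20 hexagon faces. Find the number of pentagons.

12

Let x be the number of pentagons; then F = 20 + x.
Edge–face incidences: 2E = 6·20 + 5·x = 120 + 5x.
Every vertex has degree 3, so 3V = 2E.
Euler: V − E + F = 2 ⇒ (2E)/3 − E + (20 + x) = 2.
Multiply by 6: 2·(2E) − 3·(2E) + 6·(20 + x) = 12, i.e. 120 + 6x − (120 + 5x) = 12.
Collecting terms: x = 12.
Then 2E = 120 + 5·12 = 180, so E = 90, V = 2E/3 = 60, F = 20 + 12 = 32.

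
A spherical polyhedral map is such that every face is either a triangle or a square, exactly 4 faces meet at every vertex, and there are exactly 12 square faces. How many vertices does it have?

18

Let x be the number of triangles; then F = 12 + x.
Edge–face incidences: 2E = 4·12 + 3·x = 48 + 3x.
Every vertex has degree 4, so 4V = 2E.
Euler: V − E + F = 2 ⇒ (2E)/4 − E + (12 + x) = 2.
Multiply by 8: 2·(2E) − 4·(2E) + 8·(12 + x) = 16, i.e. 96 + 8x − 2·(48 + 3x) = 16.
Collecting terms: 2x = 16, so x = 8.
Then 2E = 48 + 3·8 = 72, so E = 36, V = 2E/4 = 18, F = 12 + 8 = 20.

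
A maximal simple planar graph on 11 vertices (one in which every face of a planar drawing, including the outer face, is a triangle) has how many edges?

27

In a plane triangulation 3F = 2E and V − E + F = 2, so E = 3V − 6 = 3·11 − 6 = 27.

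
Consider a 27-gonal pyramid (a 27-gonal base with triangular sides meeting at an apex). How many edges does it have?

54

A pyramid on an n-gon base has one n-gon and n triangles: V = 27 + 1 = 28, E = 2·27 = 54, F = 27 + 1 = 28.
Check: V − E + F = 28 − 54 + 28 = 2.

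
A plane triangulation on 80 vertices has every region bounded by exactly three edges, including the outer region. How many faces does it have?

In a plane triangulation 3F = 2E and V − E + F = 2, so F = 2V − 4 = 2·80 − 4 = 156.

156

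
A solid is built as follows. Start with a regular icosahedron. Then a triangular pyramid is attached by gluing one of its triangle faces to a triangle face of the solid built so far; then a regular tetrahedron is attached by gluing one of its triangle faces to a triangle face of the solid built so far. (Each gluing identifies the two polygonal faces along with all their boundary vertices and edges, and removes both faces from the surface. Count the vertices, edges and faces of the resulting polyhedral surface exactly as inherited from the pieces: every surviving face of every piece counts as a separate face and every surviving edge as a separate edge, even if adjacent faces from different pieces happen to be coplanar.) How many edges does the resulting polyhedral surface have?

36

A regular icosahedron: V=12, E=30, F=20.
Attach a triangular pyramid (V=4, E=6, F=4) along a 3-gon: merge 3 vertices and 3 edges, delete both glued faces → V=13, E=33, F=22.
Attach a regular tetrahedron (V=4, E=6, F=4) along a 3-gon: merge 3 vertices and 3 edges, delete both glued faces → V=14, E=36, F=24.
Check: V − E + F = 14 − 36 + 24 = 2.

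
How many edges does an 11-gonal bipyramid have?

33

A bipyramid over an n-gon has 2n triangular faces and n + 2 vertices: V = 11 + 2 = 13, E = 3·11 = 33, F = 2·11 = 22.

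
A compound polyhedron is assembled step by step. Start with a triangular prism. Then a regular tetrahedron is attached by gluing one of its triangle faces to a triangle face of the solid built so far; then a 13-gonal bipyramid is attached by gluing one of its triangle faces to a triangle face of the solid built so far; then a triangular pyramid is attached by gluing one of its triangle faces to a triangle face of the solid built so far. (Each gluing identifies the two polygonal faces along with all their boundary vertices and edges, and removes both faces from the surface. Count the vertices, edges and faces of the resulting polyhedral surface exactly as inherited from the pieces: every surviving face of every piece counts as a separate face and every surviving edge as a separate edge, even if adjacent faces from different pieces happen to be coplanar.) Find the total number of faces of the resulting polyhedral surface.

A triangular prism: V=6, E=9, F=5.
Attach a regular tetrahedron (V=4, E=6, F=4) along a 3-gon: merge 3 vertices and 3 edges, delete both glued faces → V=7, E=12, F=7.
Attach a 13-gonal bipyramid (V=15, E=39, F=26) along a 3-gon: merge 3 vertices and 3 edges, delete both glued faces → V=19, E=48, F=31.
Attach a triangular pyramid (V=4, E=6, F=4) along a 3-gon: merge 3 vertices and 3 edges, delete both glued faces → V=20, E=51, F=33.
Check: V − E + F = 20 − 51 + 33 = 2.

33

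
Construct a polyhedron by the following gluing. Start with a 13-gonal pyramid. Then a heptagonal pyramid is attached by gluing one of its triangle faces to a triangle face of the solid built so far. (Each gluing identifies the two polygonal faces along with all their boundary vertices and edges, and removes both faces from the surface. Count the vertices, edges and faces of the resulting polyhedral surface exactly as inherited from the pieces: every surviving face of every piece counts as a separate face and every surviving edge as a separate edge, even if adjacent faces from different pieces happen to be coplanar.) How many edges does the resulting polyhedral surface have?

37

A 13-gonal pyramid: V=14, E=26, F=14.
Attach a heptagonal pyramid (V=8, E=14, F=8) along a 3-gon: merge 3 vertices and 3 edges, delete both glued faces → V=19, E=37, F=20.
Check: V − E + F = 19 − 37 + 20 = 2.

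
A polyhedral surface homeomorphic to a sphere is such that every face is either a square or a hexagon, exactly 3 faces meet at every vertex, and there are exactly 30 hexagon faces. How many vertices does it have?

68

Let x be the number of squares; then F = 30 + x.
Edge–face incidences: 2E = 6·30 + 4·x = 180 + 4x.
Every vertex has degree 3, so 3V = 2E.
Euler: V − E + F = 2 ⇒ (2E)/3 − E + (30 + x) = 2.
Multiply by 6: 2·(2E) − 3·(2E) + 6·(30 + x) = 12, i.e. 180 + 6x − (180 + 4x) = 12.
Collecting terms: 2x = 12, so x = 6.
Then 2E = 180 + 4·6 = 204, so E = 102, V = 2E/3 = 68, F = 30 + 6 = 36.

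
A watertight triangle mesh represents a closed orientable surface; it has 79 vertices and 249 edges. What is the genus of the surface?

3

Every face is a triangle and each edge borders two faces, so 3F = 2·249, giving F = 166.
χ = V − E + F = 79 − 249 + 166 = -4.
For a closed orientable surface χ = 2 − 2g, so g = (2 − (-4))/2 = 3.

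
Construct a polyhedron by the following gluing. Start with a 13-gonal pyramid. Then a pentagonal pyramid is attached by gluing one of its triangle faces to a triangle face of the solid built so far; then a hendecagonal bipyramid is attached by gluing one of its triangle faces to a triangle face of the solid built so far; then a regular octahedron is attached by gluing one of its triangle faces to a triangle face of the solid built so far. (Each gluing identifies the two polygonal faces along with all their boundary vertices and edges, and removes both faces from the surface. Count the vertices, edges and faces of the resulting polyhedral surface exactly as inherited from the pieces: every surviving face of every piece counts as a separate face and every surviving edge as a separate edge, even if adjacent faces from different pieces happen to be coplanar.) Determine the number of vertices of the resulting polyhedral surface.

A 13-gonal pyramid: V=14, E=26, F=14.
Attach a pentagonal pyramid (V=6, E=10, F=6) along a 3-gon: merge 3 vertices and 3 edges, delete both glued faces → V=17, E=33, F=18.
Attach a hendecagonal bipyramid (V=13, E=33, F=22) along a 3-gon: merge 3 vertices and 3 edges, delete both glued faces → V=27, E=63, F=38.
Attach a regular octahedron (V=6, E=12, F=8) along a 3-gon: merge 3 vertices and 3 edges, delete both glued faces → V=30, E=72, F=44.
Check: V − E + F = 30 − 72 + 44 = 2.

30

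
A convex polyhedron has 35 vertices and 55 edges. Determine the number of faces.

22

Here V − E + F = 2.
F = 2 − V + E = 2 − 35 + 55 = 22.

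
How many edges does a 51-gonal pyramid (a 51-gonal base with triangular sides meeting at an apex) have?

A pyramid on an n-gon base has one n-gon and n triangles: V = 51 + 1 = 52, E = 2·51 = 102, F = 51 + 1 = 52.

102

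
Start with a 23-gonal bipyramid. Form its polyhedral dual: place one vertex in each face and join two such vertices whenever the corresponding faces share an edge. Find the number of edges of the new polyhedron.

The base solid has V = 25, E = 69, F = 46.
The dual swaps V and F and preserves E: V′ = F = 46, E′ = E = 69, F′ = V = 25.

69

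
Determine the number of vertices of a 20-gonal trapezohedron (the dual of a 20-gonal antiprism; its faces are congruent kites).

The n-trapezohedron (dual of the n-antiprism) has V = 2·20 + 2 = 42, E = 4·20 = 80, F = 2·20 = 40.

42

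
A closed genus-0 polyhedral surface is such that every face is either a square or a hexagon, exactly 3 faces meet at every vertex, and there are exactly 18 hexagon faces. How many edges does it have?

Let x be the number of squares; then F = 18 + x.
Edge–face incidences: 2E = 6·18 + 4·x = 108 + 4x.
Every vertex has degree 3, so 3V = 2E.
Euler: V − E + F = 2 ⇒ (2E)/3 − E + (18 + x) = 2.
Multiply by 6: 2·(2E) − 3·(2E) + 6·(18 + x) = 12, i.e. 108 + 6x − (108 + 4x) = 12.
Collecting terms: 2x = 12, so x = 6.
Then 2E = 108 + 4·6 = 132, so E = 66, V = 2E/3 = 44, F = 18 + 6 = 24.

66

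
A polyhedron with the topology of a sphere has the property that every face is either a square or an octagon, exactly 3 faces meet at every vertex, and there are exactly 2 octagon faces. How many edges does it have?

Let x be the number of squares; then F = 2 + x.
Edge–face incidences: 2E = 8·2 + 4·x = 16 + 4x.
Every vertex has degree 3, so 3V = 2E.
Euler: V − E + F = 2 ⇒ (2E)/3 − E + (2 + x) = 2.
Multiply by 6: 2·(2E) − 3·(2E) + 6·(2 + x) = 12, i.e. 12 + 6x − (16 + 4x) = 12.
Collecting terms: 2x − 4 = 12, so 2x = 16, so x = 8.
Then 2E = 16 + 4·8 = 48, so E = 24, V = 2E/3 = 16, F = 2 + 8 = 10.

24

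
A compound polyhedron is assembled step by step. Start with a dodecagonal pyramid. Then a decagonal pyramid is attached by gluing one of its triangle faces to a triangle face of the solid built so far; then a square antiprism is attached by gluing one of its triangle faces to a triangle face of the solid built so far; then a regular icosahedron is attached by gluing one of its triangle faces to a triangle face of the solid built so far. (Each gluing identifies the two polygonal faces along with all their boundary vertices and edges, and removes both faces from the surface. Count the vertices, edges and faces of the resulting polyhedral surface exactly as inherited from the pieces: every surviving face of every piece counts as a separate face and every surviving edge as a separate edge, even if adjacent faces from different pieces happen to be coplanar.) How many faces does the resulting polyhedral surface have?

A dodecagonal pyramid: V=13, E=24, F=13.
Attach a decagonal pyramid (V=11, E=20, F=11) along a 3-gon: merge 3 vertices and 3 edges, delete both glued faces → V=21, E=41, F=22.
Attach a square antiprism (V=8, E=16, F=10) along a 3-gon: merge 3 vertices and 3 edges, delete both glued faces → V=26, E=54, F=30.
Attach a regular icosahedron (V=12, E=30, F=20) along a 3-gon: merge 3 vertices and 3 edges, delete both glued faces → V=35, E=81, F=48.
Check: V − E + F = 35 − 81 + 48 = 2.

48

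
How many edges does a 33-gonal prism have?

A prism on an n-gon has two n-gon bases and n rectangular sides: V = 2·33 = 66, E = 3·33 = 99, F = 33 + 2 = 35.

99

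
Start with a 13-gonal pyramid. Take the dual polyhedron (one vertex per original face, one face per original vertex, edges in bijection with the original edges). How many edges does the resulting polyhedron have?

The base solid has V = 14, E = 26, F = 14.
The dual swaps V and F and preserves E: V′ = F = 14, E′ = E = 26, F′ = V = 14.

26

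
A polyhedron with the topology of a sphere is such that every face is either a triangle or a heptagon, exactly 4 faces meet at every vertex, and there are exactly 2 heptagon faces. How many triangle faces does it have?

14

Let x be the number of triangles; then F = 2 + x.
Edge–face incidences: 2E = 7·2 + 3·x = 14 + 3x.
Every vertex has degree 4, so 4V = 2E.
Euler: V − E + F = 2 ⇒ (2E)/4 − E + (2 + x) = 2.
Multiply by 8: 2·(2E) − 4·(2E) + 8·(2 + x) = 16, i.e. 16 + 8x − 2·(14 + 3x) = 16.
Collecting terms: 2x − 12 = 16, so 2x = 28, so x = 14.
Then 2E = 14 + 3·14 = 56, so E = 28, V = 2E/4 = 14, F = 2 + 14 = 16.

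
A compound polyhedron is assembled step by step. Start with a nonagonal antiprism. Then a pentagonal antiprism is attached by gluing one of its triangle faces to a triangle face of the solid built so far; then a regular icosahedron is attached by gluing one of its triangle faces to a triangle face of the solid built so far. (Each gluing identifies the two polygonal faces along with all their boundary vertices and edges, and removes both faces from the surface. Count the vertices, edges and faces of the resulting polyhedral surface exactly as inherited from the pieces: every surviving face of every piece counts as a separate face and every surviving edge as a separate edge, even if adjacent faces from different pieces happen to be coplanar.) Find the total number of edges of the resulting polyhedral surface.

80

A nonagonal antiprism: V=18, E=36, F=20.
Attach a pentagonal antiprism (V=10, E=20, F=12) along a 3-gon: merge 3 vertices and 3 edges, delete both glued faces → V=25, E=53, F=30.
Attach a regular icosahedron (V=12, E=30, F=20) along a 3-gon: merge 3 vertices and 3 edges, delete both glued faces → V=34, E=80, F=48.
Check: V − E + F = 34 − 80 + 48 = 2.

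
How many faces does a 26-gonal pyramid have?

27

A pyramid on an n-gon base has one n-gon and n triangles: V = 26 + 1 = 27, E = 2·26 = 52, F = 26 + 1 = 27.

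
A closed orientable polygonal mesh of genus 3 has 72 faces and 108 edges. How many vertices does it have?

32

For a closed orientable surface of genus 3, χ = 2 − 2·3 = -4.
V = -4 + E − F = -4 + 108 − 72 = 32.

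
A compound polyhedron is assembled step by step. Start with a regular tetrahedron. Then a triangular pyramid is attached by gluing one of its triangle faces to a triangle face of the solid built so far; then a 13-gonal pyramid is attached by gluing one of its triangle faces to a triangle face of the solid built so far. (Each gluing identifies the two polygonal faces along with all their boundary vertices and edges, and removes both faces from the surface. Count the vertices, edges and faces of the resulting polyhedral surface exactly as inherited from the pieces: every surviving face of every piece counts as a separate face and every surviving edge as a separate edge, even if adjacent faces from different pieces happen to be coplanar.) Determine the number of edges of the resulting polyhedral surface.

32

A regular tetrahedron: V=4, E=6, F=4.
Attach a triangular pyramid (V=4, E=6, F=4) along a 3-gon: merge 3 vertices and 3 edges, delete both glued faces → V=5, E=9, F=6.
Attach a 13-gonal pyramid (V=14, E=26, F=14) along a 3-gon: merge 3 vertices and 3 edges, delete both glued faces → V=16, E=32, F=18.
Check: V − E + F = 16 − 32 + 18 = 2.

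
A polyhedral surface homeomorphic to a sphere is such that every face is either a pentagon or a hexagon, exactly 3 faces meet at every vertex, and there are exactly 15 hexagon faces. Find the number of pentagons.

Let x be the number of pentagons; then F = 15 + x.
Edge–face incidences: 2E = 6·15 + 5·x = 90 + 5x.
Every vertex has degree 3, so 3V = 2E.
Euler: V − E + F = 2 ⇒ (2E)/3 − E + (15 + x) = 2.
Multiply by 6: 2·(2E) − 3·(2E) + 6·(15 + x) = 12, i.e. 90 + 6x − (90 + 5x) = 12.
Collecting terms: x = 12.
Then 2E = 90 + 5·12 = 150, so E = 75, V = 2E/3 = 50, F = 15 + 12 = 27.

12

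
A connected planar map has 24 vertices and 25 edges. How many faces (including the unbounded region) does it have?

3

Euler's formula for a connected plane graph: V − E + F = 2, so F = 2 − 24 + 25 = 3.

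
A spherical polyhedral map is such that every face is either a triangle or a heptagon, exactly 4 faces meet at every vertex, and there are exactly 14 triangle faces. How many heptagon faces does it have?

2

Let x be the number of heptagons; then F = 14 + x.
Edge–face incidences: 2E = 3·14 + 7·x = 42 + 7x.
Every vertex has degree 4, so 4V = 2E.
Euler: V − E + F = 2 ⇒ (2E)/4 − E + (14 + x) = 2.
Multiply by 8: 2·(2E) − 4·(2E) + 8·(14 + x) = 16, i.e. 112 + 8x − 2·(42 + 7x) = 16.
Collecting terms: −6x + 28 = 16, so −6x = −12, so x = 2.
Then 2E = 42 + 7·2 = 56, so E = 28, V = 2E/4 = 14, F = 14 + 2 = 16.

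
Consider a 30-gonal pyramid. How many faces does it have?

31

A pyramid on an n-gon base has one n-gon and n triangles: V = 30 + 1 = 31, E = 2·30 = 60, F = 30 + 1 = 31.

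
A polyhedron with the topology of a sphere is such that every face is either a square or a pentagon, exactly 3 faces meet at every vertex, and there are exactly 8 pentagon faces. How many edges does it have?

24

Let x be the number of squares; then F = 8 + x.
Edge–face incidences: 2E = 5·8 + 4·x = 40 + 4x.
Every vertex has degree 3, so 3V = 2E.
Euler: V − E + F = 2 ⇒ (2E)/3 − E + (8 + x) = 2.
Multiply by 6: 2·(2E) − 3·(2E) + 6·(8 + x) = 12, i.e. 48 + 6x − (40 + 4x) = 12.
Collecting terms: 2x + 8 = 12, so 2x = 4, so x = 2.
Then 2E = 40 + 4·2 = 48, so E = 24, V = 2E/3 = 16, F = 8 + 2 = 10.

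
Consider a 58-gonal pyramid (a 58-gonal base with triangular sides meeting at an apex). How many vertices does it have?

A pyramid on an n-gon base has one n-gon and n triangles: V = 58 + 1 = 59, E = 2·58 = 116, F = 58 + 1 = 59.

59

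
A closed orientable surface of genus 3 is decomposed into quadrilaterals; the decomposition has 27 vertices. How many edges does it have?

62

χ = 2 − 2·3 = -4, and every face is a square so 4F = 2E.
V − E + F = -4 with E = 4F/2 gives 27 − (4/2 − 1)·F = -4, so F = 31 and E = 62.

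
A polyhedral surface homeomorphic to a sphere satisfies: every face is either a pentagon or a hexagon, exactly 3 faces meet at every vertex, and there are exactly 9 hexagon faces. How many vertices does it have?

Let x be the number of pentagons; then F = 9 + x.
Edge–face incidences: 2E = 6·9 + 5·x = 54 + 5x.
Every vertex has degree 3, so 3V = 2E.
Euler: V − E + F = 2 ⇒ (2E)/3 − E + (9 + x) = 2.
Multiply by 6: 2·(2E) − 3·(2E) + 6·(9 + x) = 12, i.e. 54 + 6x − (54 + 5x) = 12.
Collecting terms: x = 12.
Then 2E = 54 + 5·12 = 114, so E = 57, V = 2E/3 = 38, F = 9 + 12 = 21.

38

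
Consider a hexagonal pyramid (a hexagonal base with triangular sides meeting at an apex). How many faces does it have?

7

A pyramid on an n-gon base has one n-gon and n triangles: V = 6 + 1 = 7, E = 2·6 = 12, F = 6 + 1 = 7.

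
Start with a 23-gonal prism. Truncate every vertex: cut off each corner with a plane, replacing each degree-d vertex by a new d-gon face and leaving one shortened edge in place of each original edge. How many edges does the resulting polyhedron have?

207

The base solid has V = 46, E = 69, F = 25.
Truncation replaces each original edge-end by a new vertex, so V′ = 2E = 138.
Each original edge survives, and each old vertex of degree d contributes d new edges; summing degrees gives Σd = 2E, so E′ = E + 2E = 3E = 207.
Each original face survives and each original vertex becomes one new face: F′ = F + V = 71.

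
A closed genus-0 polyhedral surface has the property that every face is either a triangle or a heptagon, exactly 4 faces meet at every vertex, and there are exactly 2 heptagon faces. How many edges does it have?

Let x be the number of triangles; then F = 2 + x.
Edge–face incidences: 2E = 7·2 + 3·x = 14 + 3x.
Every vertex has degree 4, so 4V = 2E.
Euler: V − E + F = 2 ⇒ (2E)/4 − E + (2 + x) = 2.
Multiply by 8: 2·(2E) − 4·(2E) + 8·(2 + x) = 16, i.e. 16 + 8x − 2·(14 + 3x) = 16.
Collecting terms: 2x − 12 = 16, so 2x = 28, so x = 14.
Then 2E = 14 + 3·14 = 56, so E = 28, V = 2E/4 = 14, F = 2 + 14 = 16.

28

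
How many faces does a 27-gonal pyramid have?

A pyramid on an n-gon base has one n-gon and n triangles: V = 27 + 1 = 28, E = 2·27 = 54, F = 27 + 1 = 28.
Check: V − E + F = 28 − 54 + 28 = 2.

28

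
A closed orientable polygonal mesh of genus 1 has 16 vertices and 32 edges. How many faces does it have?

16

For a closed orientable surface of genus 1, χ = 2 − 2·1 = 0.
F = 0 − V + E = 0 − 16 + 32 = 16.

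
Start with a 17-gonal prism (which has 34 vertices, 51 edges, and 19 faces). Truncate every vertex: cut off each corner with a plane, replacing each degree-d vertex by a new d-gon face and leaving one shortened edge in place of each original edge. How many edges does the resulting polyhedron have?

Truncation replaces each original edge-end by a new vertex, so V′ = 2E = 102.
Each original edge survives, and each old vertex of degree d contributes d new edges; summing degrees gives Σd = 2E, so E′ = E + 2E = 3E = 153.
Each original face survives and each original vertex becomes one new face: F′ = F + V = 53.

153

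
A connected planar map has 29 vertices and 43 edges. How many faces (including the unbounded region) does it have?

Euler's formula for a connected plane graph: V − E + F = 2, so F = 2 − 29 + 43 = 16.

16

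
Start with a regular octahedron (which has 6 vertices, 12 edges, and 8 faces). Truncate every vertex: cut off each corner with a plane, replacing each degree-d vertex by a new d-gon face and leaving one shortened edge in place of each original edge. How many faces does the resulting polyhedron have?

Truncation replaces each original edge-end by a new vertex, so V′ = 2E = 24.
Each original edge survives, and each old vertex of degree d contributes d new edges; summing degrees gives Σd = 2E, so E′ = E + 2E = 3E = 36.
Each original face survives and each original vertex becomes one new face: F′ = F + V = 14.

14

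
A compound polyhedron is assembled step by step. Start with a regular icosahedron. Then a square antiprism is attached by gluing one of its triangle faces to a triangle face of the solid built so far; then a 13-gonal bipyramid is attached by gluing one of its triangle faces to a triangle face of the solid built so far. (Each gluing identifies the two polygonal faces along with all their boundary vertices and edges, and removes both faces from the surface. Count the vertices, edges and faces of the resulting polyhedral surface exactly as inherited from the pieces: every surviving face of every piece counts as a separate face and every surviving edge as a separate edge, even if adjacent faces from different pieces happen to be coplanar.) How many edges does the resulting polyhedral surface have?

79

A regular icosahedron: V=12, E=30, F=20.
Attach a square antiprism (V=8, E=16, F=10) along a 3-gon: merge 3 vertices and 3 edges, delete both glued faces → V=17, E=43, F=28.
Attach a 13-gonal bipyramid (V=15, E=39, F=26) along a 3-gon: merge 3 vertices and 3 edges, delete both glued faces → V=29, E=79, F=52.
Check: V − E + F = 29 − 79 + 52 = 2.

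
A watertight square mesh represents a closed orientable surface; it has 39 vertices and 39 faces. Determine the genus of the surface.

Every face is a square, so 2E = 4·39 = 156, giving E = 78.
χ = V − E + F = 39 − 78 + 39 = 0.
For a closed orientable surface χ = 2 − 2g, so g = (2 − (0))/2 = 1.

1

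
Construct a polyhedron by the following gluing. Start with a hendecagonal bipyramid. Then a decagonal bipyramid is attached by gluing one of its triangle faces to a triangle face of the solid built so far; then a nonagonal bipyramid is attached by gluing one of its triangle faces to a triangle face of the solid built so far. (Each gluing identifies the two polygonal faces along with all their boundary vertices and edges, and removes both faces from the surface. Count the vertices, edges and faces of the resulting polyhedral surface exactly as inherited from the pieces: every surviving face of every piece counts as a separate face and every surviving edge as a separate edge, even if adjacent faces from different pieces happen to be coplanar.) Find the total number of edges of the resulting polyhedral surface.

84

A hendecagonal bipyramid: V=13, E=33, F=22.
Attach a decagonal bipyramid (V=12, E=30, F=20) along a 3-gon: merge 3 vertices and 3 edges, delete both glued faces → V=22, E=60, F=40.
Attach a nonagonal bipyramid (V=11, E=27, F=18) along a 3-gon: merge 3 vertices and 3 edges, delete both glued faces → V=30, E=84, F=56.
Check: V − E + F = 30 − 84 + 56 = 2.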